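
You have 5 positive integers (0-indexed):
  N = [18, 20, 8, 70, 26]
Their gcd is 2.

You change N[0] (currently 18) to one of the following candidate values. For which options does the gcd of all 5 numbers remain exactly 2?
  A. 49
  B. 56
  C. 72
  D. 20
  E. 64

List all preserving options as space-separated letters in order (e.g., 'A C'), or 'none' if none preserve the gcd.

Answer: B C D E

Derivation:
Old gcd = 2; gcd of others (without N[0]) = 2
New gcd for candidate v: gcd(2, v). Preserves old gcd iff gcd(2, v) = 2.
  Option A: v=49, gcd(2,49)=1 -> changes
  Option B: v=56, gcd(2,56)=2 -> preserves
  Option C: v=72, gcd(2,72)=2 -> preserves
  Option D: v=20, gcd(2,20)=2 -> preserves
  Option E: v=64, gcd(2,64)=2 -> preserves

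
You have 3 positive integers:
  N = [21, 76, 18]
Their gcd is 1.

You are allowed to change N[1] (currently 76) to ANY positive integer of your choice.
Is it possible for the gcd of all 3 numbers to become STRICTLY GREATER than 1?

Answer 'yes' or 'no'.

Current gcd = 1
gcd of all OTHER numbers (without N[1]=76): gcd([21, 18]) = 3
The new gcd after any change is gcd(3, new_value).
This can be at most 3.
Since 3 > old gcd 1, the gcd CAN increase (e.g., set N[1] = 3).

Answer: yes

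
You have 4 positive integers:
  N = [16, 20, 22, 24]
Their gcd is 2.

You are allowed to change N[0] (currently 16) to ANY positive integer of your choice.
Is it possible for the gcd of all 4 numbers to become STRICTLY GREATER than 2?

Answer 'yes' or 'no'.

Answer: no

Derivation:
Current gcd = 2
gcd of all OTHER numbers (without N[0]=16): gcd([20, 22, 24]) = 2
The new gcd after any change is gcd(2, new_value).
This can be at most 2.
Since 2 = old gcd 2, the gcd can only stay the same or decrease.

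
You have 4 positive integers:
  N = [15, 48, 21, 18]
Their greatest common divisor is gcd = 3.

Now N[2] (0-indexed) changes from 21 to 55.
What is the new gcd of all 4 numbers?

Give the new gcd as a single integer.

Numbers: [15, 48, 21, 18], gcd = 3
Change: index 2, 21 -> 55
gcd of the OTHER numbers (without index 2): gcd([15, 48, 18]) = 3
New gcd = gcd(g_others, new_val) = gcd(3, 55) = 1

Answer: 1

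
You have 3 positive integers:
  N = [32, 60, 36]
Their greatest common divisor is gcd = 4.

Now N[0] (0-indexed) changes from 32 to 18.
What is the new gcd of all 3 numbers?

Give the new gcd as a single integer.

Numbers: [32, 60, 36], gcd = 4
Change: index 0, 32 -> 18
gcd of the OTHER numbers (without index 0): gcd([60, 36]) = 12
New gcd = gcd(g_others, new_val) = gcd(12, 18) = 6

Answer: 6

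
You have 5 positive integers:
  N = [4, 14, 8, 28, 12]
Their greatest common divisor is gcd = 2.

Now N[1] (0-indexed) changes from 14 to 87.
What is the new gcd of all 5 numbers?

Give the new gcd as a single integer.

Answer: 1

Derivation:
Numbers: [4, 14, 8, 28, 12], gcd = 2
Change: index 1, 14 -> 87
gcd of the OTHER numbers (without index 1): gcd([4, 8, 28, 12]) = 4
New gcd = gcd(g_others, new_val) = gcd(4, 87) = 1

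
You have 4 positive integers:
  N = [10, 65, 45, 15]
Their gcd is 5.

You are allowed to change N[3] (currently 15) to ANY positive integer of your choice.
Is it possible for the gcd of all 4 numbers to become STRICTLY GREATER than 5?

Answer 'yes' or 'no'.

Answer: no

Derivation:
Current gcd = 5
gcd of all OTHER numbers (without N[3]=15): gcd([10, 65, 45]) = 5
The new gcd after any change is gcd(5, new_value).
This can be at most 5.
Since 5 = old gcd 5, the gcd can only stay the same or decrease.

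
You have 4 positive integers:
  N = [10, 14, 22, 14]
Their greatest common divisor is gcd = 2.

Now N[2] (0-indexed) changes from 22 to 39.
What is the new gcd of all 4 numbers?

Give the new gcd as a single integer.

Answer: 1

Derivation:
Numbers: [10, 14, 22, 14], gcd = 2
Change: index 2, 22 -> 39
gcd of the OTHER numbers (without index 2): gcd([10, 14, 14]) = 2
New gcd = gcd(g_others, new_val) = gcd(2, 39) = 1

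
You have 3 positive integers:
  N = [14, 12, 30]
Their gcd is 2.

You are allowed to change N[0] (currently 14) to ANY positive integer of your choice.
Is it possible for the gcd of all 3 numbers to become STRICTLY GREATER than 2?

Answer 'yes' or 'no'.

Current gcd = 2
gcd of all OTHER numbers (without N[0]=14): gcd([12, 30]) = 6
The new gcd after any change is gcd(6, new_value).
This can be at most 6.
Since 6 > old gcd 2, the gcd CAN increase (e.g., set N[0] = 6).

Answer: yes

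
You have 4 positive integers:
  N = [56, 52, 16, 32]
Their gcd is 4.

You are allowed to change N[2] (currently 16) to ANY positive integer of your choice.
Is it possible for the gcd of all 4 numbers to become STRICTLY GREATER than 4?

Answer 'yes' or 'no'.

Current gcd = 4
gcd of all OTHER numbers (without N[2]=16): gcd([56, 52, 32]) = 4
The new gcd after any change is gcd(4, new_value).
This can be at most 4.
Since 4 = old gcd 4, the gcd can only stay the same or decrease.

Answer: no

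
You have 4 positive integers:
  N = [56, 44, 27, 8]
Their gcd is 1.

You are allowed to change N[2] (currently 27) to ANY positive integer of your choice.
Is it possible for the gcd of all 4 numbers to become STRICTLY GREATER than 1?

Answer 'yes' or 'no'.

Current gcd = 1
gcd of all OTHER numbers (without N[2]=27): gcd([56, 44, 8]) = 4
The new gcd after any change is gcd(4, new_value).
This can be at most 4.
Since 4 > old gcd 1, the gcd CAN increase (e.g., set N[2] = 4).

Answer: yes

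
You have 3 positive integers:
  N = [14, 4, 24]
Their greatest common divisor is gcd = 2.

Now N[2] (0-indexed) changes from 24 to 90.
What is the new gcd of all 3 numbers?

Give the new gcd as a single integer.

Numbers: [14, 4, 24], gcd = 2
Change: index 2, 24 -> 90
gcd of the OTHER numbers (without index 2): gcd([14, 4]) = 2
New gcd = gcd(g_others, new_val) = gcd(2, 90) = 2

Answer: 2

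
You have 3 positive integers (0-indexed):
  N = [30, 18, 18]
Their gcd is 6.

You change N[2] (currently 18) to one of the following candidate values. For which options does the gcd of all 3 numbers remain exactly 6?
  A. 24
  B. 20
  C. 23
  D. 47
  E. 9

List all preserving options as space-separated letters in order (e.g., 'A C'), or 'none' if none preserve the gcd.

Answer: A

Derivation:
Old gcd = 6; gcd of others (without N[2]) = 6
New gcd for candidate v: gcd(6, v). Preserves old gcd iff gcd(6, v) = 6.
  Option A: v=24, gcd(6,24)=6 -> preserves
  Option B: v=20, gcd(6,20)=2 -> changes
  Option C: v=23, gcd(6,23)=1 -> changes
  Option D: v=47, gcd(6,47)=1 -> changes
  Option E: v=9, gcd(6,9)=3 -> changes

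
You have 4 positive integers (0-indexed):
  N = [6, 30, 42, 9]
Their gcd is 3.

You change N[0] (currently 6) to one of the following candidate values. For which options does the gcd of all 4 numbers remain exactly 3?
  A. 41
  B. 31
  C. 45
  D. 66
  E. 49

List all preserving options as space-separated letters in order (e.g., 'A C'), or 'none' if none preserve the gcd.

Answer: C D

Derivation:
Old gcd = 3; gcd of others (without N[0]) = 3
New gcd for candidate v: gcd(3, v). Preserves old gcd iff gcd(3, v) = 3.
  Option A: v=41, gcd(3,41)=1 -> changes
  Option B: v=31, gcd(3,31)=1 -> changes
  Option C: v=45, gcd(3,45)=3 -> preserves
  Option D: v=66, gcd(3,66)=3 -> preserves
  Option E: v=49, gcd(3,49)=1 -> changes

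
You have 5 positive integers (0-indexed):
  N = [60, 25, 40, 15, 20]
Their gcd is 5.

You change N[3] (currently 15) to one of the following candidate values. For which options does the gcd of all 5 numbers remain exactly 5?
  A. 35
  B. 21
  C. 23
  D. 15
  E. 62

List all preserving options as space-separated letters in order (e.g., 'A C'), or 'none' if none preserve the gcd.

Answer: A D

Derivation:
Old gcd = 5; gcd of others (without N[3]) = 5
New gcd for candidate v: gcd(5, v). Preserves old gcd iff gcd(5, v) = 5.
  Option A: v=35, gcd(5,35)=5 -> preserves
  Option B: v=21, gcd(5,21)=1 -> changes
  Option C: v=23, gcd(5,23)=1 -> changes
  Option D: v=15, gcd(5,15)=5 -> preserves
  Option E: v=62, gcd(5,62)=1 -> changes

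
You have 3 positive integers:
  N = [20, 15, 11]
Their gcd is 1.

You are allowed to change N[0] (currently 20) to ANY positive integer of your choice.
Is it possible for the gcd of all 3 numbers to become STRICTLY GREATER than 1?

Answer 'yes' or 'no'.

Current gcd = 1
gcd of all OTHER numbers (without N[0]=20): gcd([15, 11]) = 1
The new gcd after any change is gcd(1, new_value).
This can be at most 1.
Since 1 = old gcd 1, the gcd can only stay the same or decrease.

Answer: no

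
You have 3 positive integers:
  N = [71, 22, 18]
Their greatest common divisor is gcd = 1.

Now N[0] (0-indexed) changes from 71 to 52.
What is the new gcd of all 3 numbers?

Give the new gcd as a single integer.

Numbers: [71, 22, 18], gcd = 1
Change: index 0, 71 -> 52
gcd of the OTHER numbers (without index 0): gcd([22, 18]) = 2
New gcd = gcd(g_others, new_val) = gcd(2, 52) = 2

Answer: 2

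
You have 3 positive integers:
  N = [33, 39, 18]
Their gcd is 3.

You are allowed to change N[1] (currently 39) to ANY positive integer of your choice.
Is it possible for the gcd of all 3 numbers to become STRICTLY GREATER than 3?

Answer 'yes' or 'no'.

Current gcd = 3
gcd of all OTHER numbers (without N[1]=39): gcd([33, 18]) = 3
The new gcd after any change is gcd(3, new_value).
This can be at most 3.
Since 3 = old gcd 3, the gcd can only stay the same or decrease.

Answer: no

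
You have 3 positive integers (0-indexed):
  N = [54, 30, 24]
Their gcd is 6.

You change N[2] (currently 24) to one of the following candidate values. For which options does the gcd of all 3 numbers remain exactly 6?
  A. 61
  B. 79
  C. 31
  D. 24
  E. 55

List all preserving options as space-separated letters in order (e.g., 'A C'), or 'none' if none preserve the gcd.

Answer: D

Derivation:
Old gcd = 6; gcd of others (without N[2]) = 6
New gcd for candidate v: gcd(6, v). Preserves old gcd iff gcd(6, v) = 6.
  Option A: v=61, gcd(6,61)=1 -> changes
  Option B: v=79, gcd(6,79)=1 -> changes
  Option C: v=31, gcd(6,31)=1 -> changes
  Option D: v=24, gcd(6,24)=6 -> preserves
  Option E: v=55, gcd(6,55)=1 -> changes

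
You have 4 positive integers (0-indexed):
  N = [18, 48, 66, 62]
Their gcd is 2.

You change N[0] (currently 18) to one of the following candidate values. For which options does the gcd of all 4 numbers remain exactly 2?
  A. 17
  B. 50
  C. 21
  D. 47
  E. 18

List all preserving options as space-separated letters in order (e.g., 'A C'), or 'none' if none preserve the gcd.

Old gcd = 2; gcd of others (without N[0]) = 2
New gcd for candidate v: gcd(2, v). Preserves old gcd iff gcd(2, v) = 2.
  Option A: v=17, gcd(2,17)=1 -> changes
  Option B: v=50, gcd(2,50)=2 -> preserves
  Option C: v=21, gcd(2,21)=1 -> changes
  Option D: v=47, gcd(2,47)=1 -> changes
  Option E: v=18, gcd(2,18)=2 -> preserves

Answer: B E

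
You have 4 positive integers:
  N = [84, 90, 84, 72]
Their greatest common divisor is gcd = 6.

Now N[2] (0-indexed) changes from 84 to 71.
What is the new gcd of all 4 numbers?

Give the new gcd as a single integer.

Answer: 1

Derivation:
Numbers: [84, 90, 84, 72], gcd = 6
Change: index 2, 84 -> 71
gcd of the OTHER numbers (without index 2): gcd([84, 90, 72]) = 6
New gcd = gcd(g_others, new_val) = gcd(6, 71) = 1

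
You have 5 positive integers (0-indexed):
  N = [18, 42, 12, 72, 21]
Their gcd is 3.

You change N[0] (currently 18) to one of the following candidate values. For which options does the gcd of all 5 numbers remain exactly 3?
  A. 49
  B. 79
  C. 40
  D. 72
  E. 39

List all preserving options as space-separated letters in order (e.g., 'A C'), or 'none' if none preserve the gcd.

Old gcd = 3; gcd of others (without N[0]) = 3
New gcd for candidate v: gcd(3, v). Preserves old gcd iff gcd(3, v) = 3.
  Option A: v=49, gcd(3,49)=1 -> changes
  Option B: v=79, gcd(3,79)=1 -> changes
  Option C: v=40, gcd(3,40)=1 -> changes
  Option D: v=72, gcd(3,72)=3 -> preserves
  Option E: v=39, gcd(3,39)=3 -> preserves

Answer: D E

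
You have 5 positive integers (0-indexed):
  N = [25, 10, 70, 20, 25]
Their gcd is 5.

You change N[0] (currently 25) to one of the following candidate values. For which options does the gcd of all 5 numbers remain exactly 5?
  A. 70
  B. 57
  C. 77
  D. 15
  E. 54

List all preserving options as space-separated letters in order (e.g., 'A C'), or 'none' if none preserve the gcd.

Answer: A D

Derivation:
Old gcd = 5; gcd of others (without N[0]) = 5
New gcd for candidate v: gcd(5, v). Preserves old gcd iff gcd(5, v) = 5.
  Option A: v=70, gcd(5,70)=5 -> preserves
  Option B: v=57, gcd(5,57)=1 -> changes
  Option C: v=77, gcd(5,77)=1 -> changes
  Option D: v=15, gcd(5,15)=5 -> preserves
  Option E: v=54, gcd(5,54)=1 -> changes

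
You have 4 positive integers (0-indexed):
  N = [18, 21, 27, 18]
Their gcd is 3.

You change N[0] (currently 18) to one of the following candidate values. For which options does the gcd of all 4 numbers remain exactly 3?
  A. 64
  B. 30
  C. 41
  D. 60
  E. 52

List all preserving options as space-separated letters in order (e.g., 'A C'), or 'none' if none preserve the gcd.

Answer: B D

Derivation:
Old gcd = 3; gcd of others (without N[0]) = 3
New gcd for candidate v: gcd(3, v). Preserves old gcd iff gcd(3, v) = 3.
  Option A: v=64, gcd(3,64)=1 -> changes
  Option B: v=30, gcd(3,30)=3 -> preserves
  Option C: v=41, gcd(3,41)=1 -> changes
  Option D: v=60, gcd(3,60)=3 -> preserves
  Option E: v=52, gcd(3,52)=1 -> changes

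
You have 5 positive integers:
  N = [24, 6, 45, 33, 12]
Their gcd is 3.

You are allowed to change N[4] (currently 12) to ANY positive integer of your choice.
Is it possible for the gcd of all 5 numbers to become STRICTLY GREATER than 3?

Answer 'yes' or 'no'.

Current gcd = 3
gcd of all OTHER numbers (without N[4]=12): gcd([24, 6, 45, 33]) = 3
The new gcd after any change is gcd(3, new_value).
This can be at most 3.
Since 3 = old gcd 3, the gcd can only stay the same or decrease.

Answer: no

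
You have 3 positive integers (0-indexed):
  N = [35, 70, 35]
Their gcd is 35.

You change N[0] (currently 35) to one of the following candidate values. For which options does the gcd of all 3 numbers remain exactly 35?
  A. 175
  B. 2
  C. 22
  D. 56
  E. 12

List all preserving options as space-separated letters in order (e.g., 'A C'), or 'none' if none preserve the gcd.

Answer: A

Derivation:
Old gcd = 35; gcd of others (without N[0]) = 35
New gcd for candidate v: gcd(35, v). Preserves old gcd iff gcd(35, v) = 35.
  Option A: v=175, gcd(35,175)=35 -> preserves
  Option B: v=2, gcd(35,2)=1 -> changes
  Option C: v=22, gcd(35,22)=1 -> changes
  Option D: v=56, gcd(35,56)=7 -> changes
  Option E: v=12, gcd(35,12)=1 -> changes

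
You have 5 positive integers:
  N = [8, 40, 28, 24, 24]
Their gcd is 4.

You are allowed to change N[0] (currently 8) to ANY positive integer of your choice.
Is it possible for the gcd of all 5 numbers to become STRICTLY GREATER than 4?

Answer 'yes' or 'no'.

Answer: no

Derivation:
Current gcd = 4
gcd of all OTHER numbers (without N[0]=8): gcd([40, 28, 24, 24]) = 4
The new gcd after any change is gcd(4, new_value).
This can be at most 4.
Since 4 = old gcd 4, the gcd can only stay the same or decrease.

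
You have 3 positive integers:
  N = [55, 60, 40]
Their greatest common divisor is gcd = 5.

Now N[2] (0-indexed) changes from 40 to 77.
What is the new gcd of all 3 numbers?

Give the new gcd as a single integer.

Numbers: [55, 60, 40], gcd = 5
Change: index 2, 40 -> 77
gcd of the OTHER numbers (without index 2): gcd([55, 60]) = 5
New gcd = gcd(g_others, new_val) = gcd(5, 77) = 1

Answer: 1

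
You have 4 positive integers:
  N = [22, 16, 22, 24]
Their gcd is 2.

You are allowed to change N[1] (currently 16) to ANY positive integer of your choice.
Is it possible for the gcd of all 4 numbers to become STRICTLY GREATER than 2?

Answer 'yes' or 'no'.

Current gcd = 2
gcd of all OTHER numbers (without N[1]=16): gcd([22, 22, 24]) = 2
The new gcd after any change is gcd(2, new_value).
This can be at most 2.
Since 2 = old gcd 2, the gcd can only stay the same or decrease.

Answer: no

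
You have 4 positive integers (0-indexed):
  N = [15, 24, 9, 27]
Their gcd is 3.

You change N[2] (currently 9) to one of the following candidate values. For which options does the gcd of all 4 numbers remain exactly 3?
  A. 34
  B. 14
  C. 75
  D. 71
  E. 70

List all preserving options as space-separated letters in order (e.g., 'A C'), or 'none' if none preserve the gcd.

Old gcd = 3; gcd of others (without N[2]) = 3
New gcd for candidate v: gcd(3, v). Preserves old gcd iff gcd(3, v) = 3.
  Option A: v=34, gcd(3,34)=1 -> changes
  Option B: v=14, gcd(3,14)=1 -> changes
  Option C: v=75, gcd(3,75)=3 -> preserves
  Option D: v=71, gcd(3,71)=1 -> changes
  Option E: v=70, gcd(3,70)=1 -> changes

Answer: C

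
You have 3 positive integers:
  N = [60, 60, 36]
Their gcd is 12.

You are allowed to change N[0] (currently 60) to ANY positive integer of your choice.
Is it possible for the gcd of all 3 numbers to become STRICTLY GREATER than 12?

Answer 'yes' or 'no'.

Current gcd = 12
gcd of all OTHER numbers (without N[0]=60): gcd([60, 36]) = 12
The new gcd after any change is gcd(12, new_value).
This can be at most 12.
Since 12 = old gcd 12, the gcd can only stay the same or decrease.

Answer: no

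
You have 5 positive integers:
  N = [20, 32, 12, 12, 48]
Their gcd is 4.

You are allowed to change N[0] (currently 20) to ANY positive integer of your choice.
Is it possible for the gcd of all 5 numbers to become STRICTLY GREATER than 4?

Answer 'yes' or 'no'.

Current gcd = 4
gcd of all OTHER numbers (without N[0]=20): gcd([32, 12, 12, 48]) = 4
The new gcd after any change is gcd(4, new_value).
This can be at most 4.
Since 4 = old gcd 4, the gcd can only stay the same or decrease.

Answer: no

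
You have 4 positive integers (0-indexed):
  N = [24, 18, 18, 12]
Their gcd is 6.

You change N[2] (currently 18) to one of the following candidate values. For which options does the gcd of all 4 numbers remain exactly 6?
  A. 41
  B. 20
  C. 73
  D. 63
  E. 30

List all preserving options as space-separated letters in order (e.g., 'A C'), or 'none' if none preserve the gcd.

Old gcd = 6; gcd of others (without N[2]) = 6
New gcd for candidate v: gcd(6, v). Preserves old gcd iff gcd(6, v) = 6.
  Option A: v=41, gcd(6,41)=1 -> changes
  Option B: v=20, gcd(6,20)=2 -> changes
  Option C: v=73, gcd(6,73)=1 -> changes
  Option D: v=63, gcd(6,63)=3 -> changes
  Option E: v=30, gcd(6,30)=6 -> preserves

Answer: E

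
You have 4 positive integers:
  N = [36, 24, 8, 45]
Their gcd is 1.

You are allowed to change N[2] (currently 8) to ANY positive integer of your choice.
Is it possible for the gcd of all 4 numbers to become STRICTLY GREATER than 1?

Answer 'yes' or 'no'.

Answer: yes

Derivation:
Current gcd = 1
gcd of all OTHER numbers (without N[2]=8): gcd([36, 24, 45]) = 3
The new gcd after any change is gcd(3, new_value).
This can be at most 3.
Since 3 > old gcd 1, the gcd CAN increase (e.g., set N[2] = 3).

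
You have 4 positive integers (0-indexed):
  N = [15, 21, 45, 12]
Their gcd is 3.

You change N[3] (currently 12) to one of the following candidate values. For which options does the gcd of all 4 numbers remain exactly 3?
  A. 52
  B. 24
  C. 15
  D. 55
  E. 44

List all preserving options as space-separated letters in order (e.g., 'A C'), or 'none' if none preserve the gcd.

Old gcd = 3; gcd of others (without N[3]) = 3
New gcd for candidate v: gcd(3, v). Preserves old gcd iff gcd(3, v) = 3.
  Option A: v=52, gcd(3,52)=1 -> changes
  Option B: v=24, gcd(3,24)=3 -> preserves
  Option C: v=15, gcd(3,15)=3 -> preserves
  Option D: v=55, gcd(3,55)=1 -> changes
  Option E: v=44, gcd(3,44)=1 -> changes

Answer: B C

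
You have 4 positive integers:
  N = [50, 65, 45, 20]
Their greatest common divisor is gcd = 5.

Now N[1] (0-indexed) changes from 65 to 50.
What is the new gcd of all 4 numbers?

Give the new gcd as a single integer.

Numbers: [50, 65, 45, 20], gcd = 5
Change: index 1, 65 -> 50
gcd of the OTHER numbers (without index 1): gcd([50, 45, 20]) = 5
New gcd = gcd(g_others, new_val) = gcd(5, 50) = 5

Answer: 5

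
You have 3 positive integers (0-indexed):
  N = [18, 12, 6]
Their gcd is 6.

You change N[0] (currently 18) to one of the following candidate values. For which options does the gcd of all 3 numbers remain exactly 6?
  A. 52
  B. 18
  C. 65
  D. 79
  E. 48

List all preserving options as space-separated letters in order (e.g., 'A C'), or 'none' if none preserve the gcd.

Old gcd = 6; gcd of others (without N[0]) = 6
New gcd for candidate v: gcd(6, v). Preserves old gcd iff gcd(6, v) = 6.
  Option A: v=52, gcd(6,52)=2 -> changes
  Option B: v=18, gcd(6,18)=6 -> preserves
  Option C: v=65, gcd(6,65)=1 -> changes
  Option D: v=79, gcd(6,79)=1 -> changes
  Option E: v=48, gcd(6,48)=6 -> preserves

Answer: B E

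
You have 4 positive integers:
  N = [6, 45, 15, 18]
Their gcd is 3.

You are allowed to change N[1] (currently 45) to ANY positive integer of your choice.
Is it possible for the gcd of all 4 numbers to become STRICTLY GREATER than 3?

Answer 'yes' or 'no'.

Answer: no

Derivation:
Current gcd = 3
gcd of all OTHER numbers (without N[1]=45): gcd([6, 15, 18]) = 3
The new gcd after any change is gcd(3, new_value).
This can be at most 3.
Since 3 = old gcd 3, the gcd can only stay the same or decrease.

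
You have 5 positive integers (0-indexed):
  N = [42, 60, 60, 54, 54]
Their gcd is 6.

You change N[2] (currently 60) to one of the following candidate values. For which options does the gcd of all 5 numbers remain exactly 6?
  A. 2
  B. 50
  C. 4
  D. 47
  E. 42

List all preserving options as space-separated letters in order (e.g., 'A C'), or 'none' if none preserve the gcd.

Answer: E

Derivation:
Old gcd = 6; gcd of others (without N[2]) = 6
New gcd for candidate v: gcd(6, v). Preserves old gcd iff gcd(6, v) = 6.
  Option A: v=2, gcd(6,2)=2 -> changes
  Option B: v=50, gcd(6,50)=2 -> changes
  Option C: v=4, gcd(6,4)=2 -> changes
  Option D: v=47, gcd(6,47)=1 -> changes
  Option E: v=42, gcd(6,42)=6 -> preserves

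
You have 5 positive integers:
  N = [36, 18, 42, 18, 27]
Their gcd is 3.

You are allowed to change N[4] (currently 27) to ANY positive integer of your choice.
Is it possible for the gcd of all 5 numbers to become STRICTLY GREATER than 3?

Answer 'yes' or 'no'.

Answer: yes

Derivation:
Current gcd = 3
gcd of all OTHER numbers (without N[4]=27): gcd([36, 18, 42, 18]) = 6
The new gcd after any change is gcd(6, new_value).
This can be at most 6.
Since 6 > old gcd 3, the gcd CAN increase (e.g., set N[4] = 6).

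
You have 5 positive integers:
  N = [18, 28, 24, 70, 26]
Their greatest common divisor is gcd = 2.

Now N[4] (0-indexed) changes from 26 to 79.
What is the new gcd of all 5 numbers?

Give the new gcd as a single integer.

Numbers: [18, 28, 24, 70, 26], gcd = 2
Change: index 4, 26 -> 79
gcd of the OTHER numbers (without index 4): gcd([18, 28, 24, 70]) = 2
New gcd = gcd(g_others, new_val) = gcd(2, 79) = 1

Answer: 1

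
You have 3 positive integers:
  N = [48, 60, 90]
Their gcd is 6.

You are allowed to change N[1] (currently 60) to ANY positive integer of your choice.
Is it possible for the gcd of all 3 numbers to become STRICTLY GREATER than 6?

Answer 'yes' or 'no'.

Answer: no

Derivation:
Current gcd = 6
gcd of all OTHER numbers (without N[1]=60): gcd([48, 90]) = 6
The new gcd after any change is gcd(6, new_value).
This can be at most 6.
Since 6 = old gcd 6, the gcd can only stay the same or decrease.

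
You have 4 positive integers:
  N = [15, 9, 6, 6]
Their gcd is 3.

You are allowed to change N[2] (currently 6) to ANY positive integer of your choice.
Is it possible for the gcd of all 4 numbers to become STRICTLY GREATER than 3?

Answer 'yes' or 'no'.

Answer: no

Derivation:
Current gcd = 3
gcd of all OTHER numbers (without N[2]=6): gcd([15, 9, 6]) = 3
The new gcd after any change is gcd(3, new_value).
This can be at most 3.
Since 3 = old gcd 3, the gcd can only stay the same or decrease.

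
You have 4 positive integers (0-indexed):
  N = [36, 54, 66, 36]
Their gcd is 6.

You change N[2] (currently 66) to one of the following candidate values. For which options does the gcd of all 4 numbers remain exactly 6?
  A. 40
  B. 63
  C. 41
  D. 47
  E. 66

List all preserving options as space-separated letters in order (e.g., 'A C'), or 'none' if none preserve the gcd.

Old gcd = 6; gcd of others (without N[2]) = 18
New gcd for candidate v: gcd(18, v). Preserves old gcd iff gcd(18, v) = 6.
  Option A: v=40, gcd(18,40)=2 -> changes
  Option B: v=63, gcd(18,63)=9 -> changes
  Option C: v=41, gcd(18,41)=1 -> changes
  Option D: v=47, gcd(18,47)=1 -> changes
  Option E: v=66, gcd(18,66)=6 -> preserves

Answer: E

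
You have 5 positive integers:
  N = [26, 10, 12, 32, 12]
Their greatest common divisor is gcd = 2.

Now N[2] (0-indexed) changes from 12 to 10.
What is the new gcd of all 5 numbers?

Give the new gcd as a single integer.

Answer: 2

Derivation:
Numbers: [26, 10, 12, 32, 12], gcd = 2
Change: index 2, 12 -> 10
gcd of the OTHER numbers (without index 2): gcd([26, 10, 32, 12]) = 2
New gcd = gcd(g_others, new_val) = gcd(2, 10) = 2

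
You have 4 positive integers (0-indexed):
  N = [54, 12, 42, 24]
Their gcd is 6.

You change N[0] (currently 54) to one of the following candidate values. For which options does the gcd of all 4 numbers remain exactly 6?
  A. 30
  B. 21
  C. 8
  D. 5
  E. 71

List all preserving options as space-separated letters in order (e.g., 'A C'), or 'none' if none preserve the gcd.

Answer: A

Derivation:
Old gcd = 6; gcd of others (without N[0]) = 6
New gcd for candidate v: gcd(6, v). Preserves old gcd iff gcd(6, v) = 6.
  Option A: v=30, gcd(6,30)=6 -> preserves
  Option B: v=21, gcd(6,21)=3 -> changes
  Option C: v=8, gcd(6,8)=2 -> changes
  Option D: v=5, gcd(6,5)=1 -> changes
  Option E: v=71, gcd(6,71)=1 -> changes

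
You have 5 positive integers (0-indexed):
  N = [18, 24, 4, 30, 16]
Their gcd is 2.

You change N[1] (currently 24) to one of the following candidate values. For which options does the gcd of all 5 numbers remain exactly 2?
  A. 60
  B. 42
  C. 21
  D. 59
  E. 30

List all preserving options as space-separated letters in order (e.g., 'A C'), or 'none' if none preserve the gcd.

Old gcd = 2; gcd of others (without N[1]) = 2
New gcd for candidate v: gcd(2, v). Preserves old gcd iff gcd(2, v) = 2.
  Option A: v=60, gcd(2,60)=2 -> preserves
  Option B: v=42, gcd(2,42)=2 -> preserves
  Option C: v=21, gcd(2,21)=1 -> changes
  Option D: v=59, gcd(2,59)=1 -> changes
  Option E: v=30, gcd(2,30)=2 -> preserves

Answer: A B E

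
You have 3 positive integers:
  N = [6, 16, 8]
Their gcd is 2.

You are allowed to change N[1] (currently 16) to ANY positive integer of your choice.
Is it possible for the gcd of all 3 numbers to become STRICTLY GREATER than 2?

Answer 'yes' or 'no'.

Current gcd = 2
gcd of all OTHER numbers (without N[1]=16): gcd([6, 8]) = 2
The new gcd after any change is gcd(2, new_value).
This can be at most 2.
Since 2 = old gcd 2, the gcd can only stay the same or decrease.

Answer: no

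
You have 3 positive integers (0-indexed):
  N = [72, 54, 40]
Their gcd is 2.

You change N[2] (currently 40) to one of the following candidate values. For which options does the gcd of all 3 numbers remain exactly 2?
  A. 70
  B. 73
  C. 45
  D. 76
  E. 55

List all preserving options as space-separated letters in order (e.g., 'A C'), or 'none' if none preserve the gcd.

Old gcd = 2; gcd of others (without N[2]) = 18
New gcd for candidate v: gcd(18, v). Preserves old gcd iff gcd(18, v) = 2.
  Option A: v=70, gcd(18,70)=2 -> preserves
  Option B: v=73, gcd(18,73)=1 -> changes
  Option C: v=45, gcd(18,45)=9 -> changes
  Option D: v=76, gcd(18,76)=2 -> preserves
  Option E: v=55, gcd(18,55)=1 -> changes

Answer: A D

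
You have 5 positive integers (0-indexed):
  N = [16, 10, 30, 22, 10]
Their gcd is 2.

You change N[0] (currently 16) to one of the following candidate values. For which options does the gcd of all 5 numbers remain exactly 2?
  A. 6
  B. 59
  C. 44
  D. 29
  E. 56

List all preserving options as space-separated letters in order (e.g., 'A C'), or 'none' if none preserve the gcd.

Answer: A C E

Derivation:
Old gcd = 2; gcd of others (without N[0]) = 2
New gcd for candidate v: gcd(2, v). Preserves old gcd iff gcd(2, v) = 2.
  Option A: v=6, gcd(2,6)=2 -> preserves
  Option B: v=59, gcd(2,59)=1 -> changes
  Option C: v=44, gcd(2,44)=2 -> preserves
  Option D: v=29, gcd(2,29)=1 -> changes
  Option E: v=56, gcd(2,56)=2 -> preserves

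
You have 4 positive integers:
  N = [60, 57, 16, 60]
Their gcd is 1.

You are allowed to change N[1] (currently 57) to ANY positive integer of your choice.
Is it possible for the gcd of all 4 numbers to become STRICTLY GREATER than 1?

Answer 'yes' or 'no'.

Answer: yes

Derivation:
Current gcd = 1
gcd of all OTHER numbers (without N[1]=57): gcd([60, 16, 60]) = 4
The new gcd after any change is gcd(4, new_value).
This can be at most 4.
Since 4 > old gcd 1, the gcd CAN increase (e.g., set N[1] = 4).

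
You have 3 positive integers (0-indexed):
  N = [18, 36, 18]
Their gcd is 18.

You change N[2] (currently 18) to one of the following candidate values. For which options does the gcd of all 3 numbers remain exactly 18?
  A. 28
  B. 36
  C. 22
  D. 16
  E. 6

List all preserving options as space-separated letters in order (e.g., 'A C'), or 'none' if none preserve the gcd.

Answer: B

Derivation:
Old gcd = 18; gcd of others (without N[2]) = 18
New gcd for candidate v: gcd(18, v). Preserves old gcd iff gcd(18, v) = 18.
  Option A: v=28, gcd(18,28)=2 -> changes
  Option B: v=36, gcd(18,36)=18 -> preserves
  Option C: v=22, gcd(18,22)=2 -> changes
  Option D: v=16, gcd(18,16)=2 -> changes
  Option E: v=6, gcd(18,6)=6 -> changes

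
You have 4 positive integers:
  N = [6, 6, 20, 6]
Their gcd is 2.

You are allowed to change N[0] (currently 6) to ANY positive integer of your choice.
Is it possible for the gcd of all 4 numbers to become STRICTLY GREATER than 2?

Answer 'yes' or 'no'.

Answer: no

Derivation:
Current gcd = 2
gcd of all OTHER numbers (without N[0]=6): gcd([6, 20, 6]) = 2
The new gcd after any change is gcd(2, new_value).
This can be at most 2.
Since 2 = old gcd 2, the gcd can only stay the same or decrease.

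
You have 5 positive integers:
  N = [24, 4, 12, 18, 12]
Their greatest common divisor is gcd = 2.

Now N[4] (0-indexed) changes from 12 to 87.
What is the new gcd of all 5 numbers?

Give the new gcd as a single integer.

Numbers: [24, 4, 12, 18, 12], gcd = 2
Change: index 4, 12 -> 87
gcd of the OTHER numbers (without index 4): gcd([24, 4, 12, 18]) = 2
New gcd = gcd(g_others, new_val) = gcd(2, 87) = 1

Answer: 1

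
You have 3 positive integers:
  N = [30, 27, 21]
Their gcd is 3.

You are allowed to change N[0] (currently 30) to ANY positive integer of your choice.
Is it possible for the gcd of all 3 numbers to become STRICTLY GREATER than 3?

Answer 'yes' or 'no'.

Current gcd = 3
gcd of all OTHER numbers (without N[0]=30): gcd([27, 21]) = 3
The new gcd after any change is gcd(3, new_value).
This can be at most 3.
Since 3 = old gcd 3, the gcd can only stay the same or decrease.

Answer: no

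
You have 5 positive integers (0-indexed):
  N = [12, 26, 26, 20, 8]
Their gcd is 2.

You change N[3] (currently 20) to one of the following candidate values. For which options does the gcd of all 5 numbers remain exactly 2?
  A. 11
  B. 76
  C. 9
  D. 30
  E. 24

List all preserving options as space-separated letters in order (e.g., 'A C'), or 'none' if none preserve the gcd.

Answer: B D E

Derivation:
Old gcd = 2; gcd of others (without N[3]) = 2
New gcd for candidate v: gcd(2, v). Preserves old gcd iff gcd(2, v) = 2.
  Option A: v=11, gcd(2,11)=1 -> changes
  Option B: v=76, gcd(2,76)=2 -> preserves
  Option C: v=9, gcd(2,9)=1 -> changes
  Option D: v=30, gcd(2,30)=2 -> preserves
  Option E: v=24, gcd(2,24)=2 -> preserves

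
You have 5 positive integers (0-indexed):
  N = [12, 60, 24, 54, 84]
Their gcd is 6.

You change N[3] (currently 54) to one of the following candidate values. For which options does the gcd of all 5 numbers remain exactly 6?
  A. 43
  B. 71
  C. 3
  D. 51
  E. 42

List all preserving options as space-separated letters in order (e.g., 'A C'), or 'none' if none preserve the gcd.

Answer: E

Derivation:
Old gcd = 6; gcd of others (without N[3]) = 12
New gcd for candidate v: gcd(12, v). Preserves old gcd iff gcd(12, v) = 6.
  Option A: v=43, gcd(12,43)=1 -> changes
  Option B: v=71, gcd(12,71)=1 -> changes
  Option C: v=3, gcd(12,3)=3 -> changes
  Option D: v=51, gcd(12,51)=3 -> changes
  Option E: v=42, gcd(12,42)=6 -> preserves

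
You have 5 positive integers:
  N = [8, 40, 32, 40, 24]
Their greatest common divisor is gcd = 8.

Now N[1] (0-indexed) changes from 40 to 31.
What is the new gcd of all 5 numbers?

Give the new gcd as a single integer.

Answer: 1

Derivation:
Numbers: [8, 40, 32, 40, 24], gcd = 8
Change: index 1, 40 -> 31
gcd of the OTHER numbers (without index 1): gcd([8, 32, 40, 24]) = 8
New gcd = gcd(g_others, new_val) = gcd(8, 31) = 1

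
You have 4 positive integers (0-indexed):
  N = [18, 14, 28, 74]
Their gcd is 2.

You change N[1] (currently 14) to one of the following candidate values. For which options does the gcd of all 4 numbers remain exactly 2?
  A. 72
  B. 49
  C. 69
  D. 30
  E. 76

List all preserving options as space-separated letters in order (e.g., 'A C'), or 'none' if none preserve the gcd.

Answer: A D E

Derivation:
Old gcd = 2; gcd of others (without N[1]) = 2
New gcd for candidate v: gcd(2, v). Preserves old gcd iff gcd(2, v) = 2.
  Option A: v=72, gcd(2,72)=2 -> preserves
  Option B: v=49, gcd(2,49)=1 -> changes
  Option C: v=69, gcd(2,69)=1 -> changes
  Option D: v=30, gcd(2,30)=2 -> preserves
  Option E: v=76, gcd(2,76)=2 -> preserves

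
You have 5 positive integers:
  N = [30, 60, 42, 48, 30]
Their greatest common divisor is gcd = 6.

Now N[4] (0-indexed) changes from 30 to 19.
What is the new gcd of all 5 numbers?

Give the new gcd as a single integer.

Numbers: [30, 60, 42, 48, 30], gcd = 6
Change: index 4, 30 -> 19
gcd of the OTHER numbers (without index 4): gcd([30, 60, 42, 48]) = 6
New gcd = gcd(g_others, new_val) = gcd(6, 19) = 1

Answer: 1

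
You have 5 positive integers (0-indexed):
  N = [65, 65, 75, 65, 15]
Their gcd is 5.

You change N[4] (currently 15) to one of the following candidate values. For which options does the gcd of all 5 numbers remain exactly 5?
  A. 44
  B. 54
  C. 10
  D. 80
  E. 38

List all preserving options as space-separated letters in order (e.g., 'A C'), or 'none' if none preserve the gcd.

Old gcd = 5; gcd of others (without N[4]) = 5
New gcd for candidate v: gcd(5, v). Preserves old gcd iff gcd(5, v) = 5.
  Option A: v=44, gcd(5,44)=1 -> changes
  Option B: v=54, gcd(5,54)=1 -> changes
  Option C: v=10, gcd(5,10)=5 -> preserves
  Option D: v=80, gcd(5,80)=5 -> preserves
  Option E: v=38, gcd(5,38)=1 -> changes

Answer: C D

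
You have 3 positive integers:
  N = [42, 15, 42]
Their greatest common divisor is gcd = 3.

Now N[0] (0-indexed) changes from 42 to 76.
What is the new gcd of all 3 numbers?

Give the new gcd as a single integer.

Answer: 1

Derivation:
Numbers: [42, 15, 42], gcd = 3
Change: index 0, 42 -> 76
gcd of the OTHER numbers (without index 0): gcd([15, 42]) = 3
New gcd = gcd(g_others, new_val) = gcd(3, 76) = 1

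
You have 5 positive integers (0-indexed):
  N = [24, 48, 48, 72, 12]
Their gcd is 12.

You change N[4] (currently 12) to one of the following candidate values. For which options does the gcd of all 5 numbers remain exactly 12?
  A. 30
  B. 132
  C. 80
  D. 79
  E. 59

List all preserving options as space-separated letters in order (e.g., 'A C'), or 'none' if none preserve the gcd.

Old gcd = 12; gcd of others (without N[4]) = 24
New gcd for candidate v: gcd(24, v). Preserves old gcd iff gcd(24, v) = 12.
  Option A: v=30, gcd(24,30)=6 -> changes
  Option B: v=132, gcd(24,132)=12 -> preserves
  Option C: v=80, gcd(24,80)=8 -> changes
  Option D: v=79, gcd(24,79)=1 -> changes
  Option E: v=59, gcd(24,59)=1 -> changes

Answer: B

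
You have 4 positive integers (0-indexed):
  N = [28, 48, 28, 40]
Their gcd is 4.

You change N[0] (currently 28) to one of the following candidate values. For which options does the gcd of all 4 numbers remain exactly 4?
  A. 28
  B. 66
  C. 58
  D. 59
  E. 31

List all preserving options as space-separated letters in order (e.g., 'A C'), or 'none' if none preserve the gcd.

Old gcd = 4; gcd of others (without N[0]) = 4
New gcd for candidate v: gcd(4, v). Preserves old gcd iff gcd(4, v) = 4.
  Option A: v=28, gcd(4,28)=4 -> preserves
  Option B: v=66, gcd(4,66)=2 -> changes
  Option C: v=58, gcd(4,58)=2 -> changes
  Option D: v=59, gcd(4,59)=1 -> changes
  Option E: v=31, gcd(4,31)=1 -> changes

Answer: A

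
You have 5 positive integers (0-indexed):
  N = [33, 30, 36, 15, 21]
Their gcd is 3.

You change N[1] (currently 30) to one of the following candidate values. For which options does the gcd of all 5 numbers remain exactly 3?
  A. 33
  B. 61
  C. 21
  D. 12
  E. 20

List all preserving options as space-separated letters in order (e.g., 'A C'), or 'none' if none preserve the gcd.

Answer: A C D

Derivation:
Old gcd = 3; gcd of others (without N[1]) = 3
New gcd for candidate v: gcd(3, v). Preserves old gcd iff gcd(3, v) = 3.
  Option A: v=33, gcd(3,33)=3 -> preserves
  Option B: v=61, gcd(3,61)=1 -> changes
  Option C: v=21, gcd(3,21)=3 -> preserves
  Option D: v=12, gcd(3,12)=3 -> preserves
  Option E: v=20, gcd(3,20)=1 -> changes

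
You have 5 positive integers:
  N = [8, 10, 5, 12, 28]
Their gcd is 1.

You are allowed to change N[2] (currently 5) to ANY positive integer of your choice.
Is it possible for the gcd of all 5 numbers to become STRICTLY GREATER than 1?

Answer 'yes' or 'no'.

Current gcd = 1
gcd of all OTHER numbers (without N[2]=5): gcd([8, 10, 12, 28]) = 2
The new gcd after any change is gcd(2, new_value).
This can be at most 2.
Since 2 > old gcd 1, the gcd CAN increase (e.g., set N[2] = 2).

Answer: yes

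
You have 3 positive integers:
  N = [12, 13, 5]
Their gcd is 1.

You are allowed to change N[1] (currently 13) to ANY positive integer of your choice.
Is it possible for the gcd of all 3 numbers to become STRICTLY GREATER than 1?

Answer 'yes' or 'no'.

Answer: no

Derivation:
Current gcd = 1
gcd of all OTHER numbers (without N[1]=13): gcd([12, 5]) = 1
The new gcd after any change is gcd(1, new_value).
This can be at most 1.
Since 1 = old gcd 1, the gcd can only stay the same or decrease.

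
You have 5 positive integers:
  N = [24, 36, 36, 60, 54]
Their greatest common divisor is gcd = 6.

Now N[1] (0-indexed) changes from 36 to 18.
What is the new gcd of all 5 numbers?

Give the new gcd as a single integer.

Numbers: [24, 36, 36, 60, 54], gcd = 6
Change: index 1, 36 -> 18
gcd of the OTHER numbers (without index 1): gcd([24, 36, 60, 54]) = 6
New gcd = gcd(g_others, new_val) = gcd(6, 18) = 6

Answer: 6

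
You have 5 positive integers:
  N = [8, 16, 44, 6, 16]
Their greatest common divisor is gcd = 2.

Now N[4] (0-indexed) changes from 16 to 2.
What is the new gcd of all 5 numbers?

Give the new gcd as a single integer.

Answer: 2

Derivation:
Numbers: [8, 16, 44, 6, 16], gcd = 2
Change: index 4, 16 -> 2
gcd of the OTHER numbers (without index 4): gcd([8, 16, 44, 6]) = 2
New gcd = gcd(g_others, new_val) = gcd(2, 2) = 2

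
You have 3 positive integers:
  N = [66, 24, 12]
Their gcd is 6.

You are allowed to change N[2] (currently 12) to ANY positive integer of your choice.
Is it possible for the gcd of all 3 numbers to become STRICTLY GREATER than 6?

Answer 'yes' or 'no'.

Answer: no

Derivation:
Current gcd = 6
gcd of all OTHER numbers (without N[2]=12): gcd([66, 24]) = 6
The new gcd after any change is gcd(6, new_value).
This can be at most 6.
Since 6 = old gcd 6, the gcd can only stay the same or decrease.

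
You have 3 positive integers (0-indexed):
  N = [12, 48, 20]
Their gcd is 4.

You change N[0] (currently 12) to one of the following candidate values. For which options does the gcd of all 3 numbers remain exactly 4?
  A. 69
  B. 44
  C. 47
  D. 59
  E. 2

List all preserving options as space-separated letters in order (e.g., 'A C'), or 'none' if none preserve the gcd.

Answer: B

Derivation:
Old gcd = 4; gcd of others (without N[0]) = 4
New gcd for candidate v: gcd(4, v). Preserves old gcd iff gcd(4, v) = 4.
  Option A: v=69, gcd(4,69)=1 -> changes
  Option B: v=44, gcd(4,44)=4 -> preserves
  Option C: v=47, gcd(4,47)=1 -> changes
  Option D: v=59, gcd(4,59)=1 -> changes
  Option E: v=2, gcd(4,2)=2 -> changes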